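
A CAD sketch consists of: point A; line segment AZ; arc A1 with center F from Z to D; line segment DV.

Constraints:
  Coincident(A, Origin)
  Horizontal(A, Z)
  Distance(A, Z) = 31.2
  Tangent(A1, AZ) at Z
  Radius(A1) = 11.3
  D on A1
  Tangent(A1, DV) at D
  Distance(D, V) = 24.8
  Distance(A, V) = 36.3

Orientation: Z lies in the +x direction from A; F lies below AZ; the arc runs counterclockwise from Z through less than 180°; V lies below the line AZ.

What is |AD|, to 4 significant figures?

22.03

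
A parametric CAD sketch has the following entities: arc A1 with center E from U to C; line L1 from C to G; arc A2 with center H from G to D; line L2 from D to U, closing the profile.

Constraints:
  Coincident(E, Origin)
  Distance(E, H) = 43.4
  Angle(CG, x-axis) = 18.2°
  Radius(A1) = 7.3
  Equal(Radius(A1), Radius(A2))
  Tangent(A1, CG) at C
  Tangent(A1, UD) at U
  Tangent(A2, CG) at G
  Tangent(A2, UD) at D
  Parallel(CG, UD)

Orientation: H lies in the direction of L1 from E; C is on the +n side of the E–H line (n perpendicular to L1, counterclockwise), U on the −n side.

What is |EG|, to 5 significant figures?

44.010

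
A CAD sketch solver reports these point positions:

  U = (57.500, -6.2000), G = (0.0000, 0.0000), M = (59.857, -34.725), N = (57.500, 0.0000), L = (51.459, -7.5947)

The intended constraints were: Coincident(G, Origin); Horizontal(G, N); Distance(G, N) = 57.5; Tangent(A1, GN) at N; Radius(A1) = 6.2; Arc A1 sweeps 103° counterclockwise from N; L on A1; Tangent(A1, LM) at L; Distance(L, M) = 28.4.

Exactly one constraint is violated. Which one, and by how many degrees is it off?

Tangent(A1, LM) at L — off by 4.20°.

G = (0.00, 0.00) ✓; G.y = 0.00, N.y = 0.00 ✓; |GN| = 57.50 ✓; ∠(UN, NG) = 90.00° ✓; |UN| = 6.200 ✓; bearing(U→L) − bearing(U→N) = 103.0° ✓; |UL| = 6.200 ✓; ∠(UL, LM) = 85.80° ✗; |LM| = 28.40 ✓.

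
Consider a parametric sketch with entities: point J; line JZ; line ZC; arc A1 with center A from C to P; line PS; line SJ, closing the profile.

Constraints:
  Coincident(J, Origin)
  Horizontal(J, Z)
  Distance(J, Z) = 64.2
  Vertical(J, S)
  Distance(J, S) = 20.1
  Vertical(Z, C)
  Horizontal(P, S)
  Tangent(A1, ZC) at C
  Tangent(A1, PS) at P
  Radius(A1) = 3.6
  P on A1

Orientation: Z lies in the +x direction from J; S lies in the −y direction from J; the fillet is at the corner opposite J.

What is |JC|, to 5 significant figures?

66.286

J is at the origin; JZ is horizontal with |JZ| = 64.2 and Z on the +x side, so Z = (64.200, 0.0000). JS is vertical with |JS| = 20.1 and S on the −y side, so S = (0.0000, -20.100). The virtual corner opposite J is at (64.200, -20.100). Tangency of A1 to ZC means the radius AC is perpendicular to ZC and the tangent condition forces AP to be normal to PS, with radius 3.6, so the center A sits 3.6 in from both sides at A = (60.600, -16.500). That places the tangent points at C = (64.200, -16.500) on ZC and P = (60.600, -20.100) on PS. Then |JC| = |C − J| = 66.286.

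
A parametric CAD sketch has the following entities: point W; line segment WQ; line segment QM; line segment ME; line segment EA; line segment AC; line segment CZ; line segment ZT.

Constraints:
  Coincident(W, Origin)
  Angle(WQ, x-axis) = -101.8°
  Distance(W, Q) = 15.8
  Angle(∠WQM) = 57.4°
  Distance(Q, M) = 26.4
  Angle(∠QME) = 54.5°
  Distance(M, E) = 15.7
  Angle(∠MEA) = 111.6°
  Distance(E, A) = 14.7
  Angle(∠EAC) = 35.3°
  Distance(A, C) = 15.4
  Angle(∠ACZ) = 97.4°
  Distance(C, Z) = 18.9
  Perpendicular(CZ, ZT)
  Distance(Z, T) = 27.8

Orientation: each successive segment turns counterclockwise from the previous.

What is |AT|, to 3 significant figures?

24.4

W is at the origin; WQ runs at -101.8° with length 15.8, so Q = (-3.23, -15.5). ∠WQM = 57.4° gives QM at 20.8° from the x-axis; with |QM| = 26.4, M = (21.4, -6.09). ∠QME = 54.5° gives ME at 146° from the x-axis; with |ME| = 15.7, E = (8.39, 2.62). ∠MEA = 111.6° gives EA at -145° from the x-axis; with |EA| = 14.7, A = (-3.70, -5.75). ∠EAC = 35.3° gives AC at -0.600° from the x-axis; with |AC| = 15.4, C = (11.7, -5.91). ∠ACZ = 97.4° gives CZ at 82.0° from the x-axis; with |CZ| = 18.9, Z = (14.3, 12.8). CZ is perpendicular to ZT, so ZT runs at 172°; with |ZT| = 27.8, T = (-13.2, 16.7). Then |AT| = |T − A| = 24.4.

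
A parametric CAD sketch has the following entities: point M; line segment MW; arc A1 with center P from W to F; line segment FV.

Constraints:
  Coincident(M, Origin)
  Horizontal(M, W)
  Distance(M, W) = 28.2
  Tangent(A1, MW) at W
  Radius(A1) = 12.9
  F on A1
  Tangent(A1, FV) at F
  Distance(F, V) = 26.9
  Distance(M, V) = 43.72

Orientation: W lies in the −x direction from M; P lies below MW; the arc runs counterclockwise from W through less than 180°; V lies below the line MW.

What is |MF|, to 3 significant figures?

43.1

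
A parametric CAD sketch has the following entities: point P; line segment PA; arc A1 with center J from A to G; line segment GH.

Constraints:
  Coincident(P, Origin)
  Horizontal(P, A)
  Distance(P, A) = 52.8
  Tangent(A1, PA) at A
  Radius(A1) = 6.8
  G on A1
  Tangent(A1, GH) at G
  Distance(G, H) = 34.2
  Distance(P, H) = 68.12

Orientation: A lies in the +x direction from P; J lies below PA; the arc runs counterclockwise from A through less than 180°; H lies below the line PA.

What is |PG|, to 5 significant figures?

46.922

P is at the origin; P and A share the same y with |PA| = 52.8 and A on the +x side, so A = (52.800, 0.0000). Tangency of A1 to PA means the radius JA is perpendicular to PA, so J = A + (0, -6.8) = (52.800, -6.8000). Since JG ⟂ GH (tangency), |JH| = √(6.8² + 34.2²) = 34.869 regardless of where G sits on A1. So H lies on both circle(P, 68.12) and circle(J, 34.869); the below-PA intersection is H = (53.902, -41.652). G is the foot of the tangent from H: G = (46.176, -8.3362).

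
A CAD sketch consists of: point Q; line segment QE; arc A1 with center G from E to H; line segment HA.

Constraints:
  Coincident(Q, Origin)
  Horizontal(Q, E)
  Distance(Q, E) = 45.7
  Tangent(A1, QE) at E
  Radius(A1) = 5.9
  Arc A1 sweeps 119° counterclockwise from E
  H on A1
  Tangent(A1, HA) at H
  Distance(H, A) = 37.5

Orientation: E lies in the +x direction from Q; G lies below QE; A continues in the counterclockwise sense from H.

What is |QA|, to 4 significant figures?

71.94

Q is at the origin; Q and E share the same y with |QE| = 45.7 and E on the +x side, so E = (45.70, 0.000). Since A1 is tangent to QE there, GE ⟂ QE, so G = E + (0, -5.9) = (45.70, -5.900). On A1, E sits at bearing 90° from G; a 119° counterclockwise sweep puts H at bearing 209°, so H = G + 5.9·(cos 209°, sin 209°) = (40.54, -8.760). Since A1 is tangent to HA there, GH ⟂ HA, so HA runs along (−sin 209°, cos 209°); with |HA| = 37.5, A = (58.72, -41.56). Then |QA| = |A − Q| = 71.94.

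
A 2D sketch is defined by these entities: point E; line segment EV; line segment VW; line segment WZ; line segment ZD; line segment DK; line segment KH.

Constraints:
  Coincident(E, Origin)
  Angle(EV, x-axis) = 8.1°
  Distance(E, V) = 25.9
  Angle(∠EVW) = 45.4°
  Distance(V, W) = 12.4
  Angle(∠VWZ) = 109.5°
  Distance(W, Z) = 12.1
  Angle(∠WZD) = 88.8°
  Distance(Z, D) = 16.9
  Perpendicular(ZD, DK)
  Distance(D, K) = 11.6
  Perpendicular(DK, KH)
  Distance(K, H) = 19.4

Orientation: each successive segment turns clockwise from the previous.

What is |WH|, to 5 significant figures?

2.7980

E is at the origin; EV runs at 8.1° with length 25.9, so V = (25.642, 3.6493). ∠EVW = 45.4° gives VW at -126.50° from the x-axis; with |VW| = 12.4, W = (18.266, -6.3185). ∠VWZ = 109.5° gives WZ at 163.00° from the x-axis; with |WZ| = 12.1, Z = (6.6945, -2.7808). ∠WZD = 88.8° gives ZD at 71.800° from the x-axis; with |ZD| = 16.9, D = (11.973, 13.274). ZD is perpendicular to DK, so DK runs at -18.200°; with |DK| = 11.6, K = (22.993, 9.6507). The perpendicularity gives KH at right angles to DK, so KH runs at -108.20°; with |KH| = 19.4, H = (16.933, -8.7788). Then |WH| = |H − W| = 2.7980.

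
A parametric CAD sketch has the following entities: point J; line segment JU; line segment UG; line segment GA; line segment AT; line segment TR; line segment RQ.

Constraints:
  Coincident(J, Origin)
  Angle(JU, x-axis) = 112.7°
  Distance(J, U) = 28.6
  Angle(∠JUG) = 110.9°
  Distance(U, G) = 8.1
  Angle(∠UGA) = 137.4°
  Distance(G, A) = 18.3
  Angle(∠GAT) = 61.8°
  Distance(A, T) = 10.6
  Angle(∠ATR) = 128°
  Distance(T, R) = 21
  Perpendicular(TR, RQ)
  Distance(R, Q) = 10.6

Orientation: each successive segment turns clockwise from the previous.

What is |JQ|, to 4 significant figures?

32.65

J is at the origin; JU runs at 112.7° with length 28.6, so U = (-11.04, 26.38). ∠JUG = 110.9° gives UG at 43.60° from the x-axis; with |UG| = 8.1, G = (-5.171, 31.97). ∠UGA = 137.4° gives GA at 1.000° from the x-axis; with |GA| = 18.3, A = (13.13, 32.29). ∠GAT = 61.8° gives AT at -117.2° from the x-axis; with |AT| = 10.6, T = (8.281, 22.86). ∠ATR = 128.0° gives TR at -169.2° from the x-axis; with |TR| = 21.0, R = (-12.35, 18.93). TR is perpendicular to RQ, so RQ runs at 100.8°; with |RQ| = 10.6, Q = (-14.33, 29.34). Then |JQ| = |Q − J| = 32.65.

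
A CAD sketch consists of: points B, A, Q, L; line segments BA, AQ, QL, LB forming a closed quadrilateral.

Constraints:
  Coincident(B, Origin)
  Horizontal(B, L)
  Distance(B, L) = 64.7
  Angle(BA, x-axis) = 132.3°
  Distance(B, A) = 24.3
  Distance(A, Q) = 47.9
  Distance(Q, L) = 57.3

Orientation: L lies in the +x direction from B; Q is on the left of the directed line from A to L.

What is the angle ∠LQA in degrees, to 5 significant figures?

103.86°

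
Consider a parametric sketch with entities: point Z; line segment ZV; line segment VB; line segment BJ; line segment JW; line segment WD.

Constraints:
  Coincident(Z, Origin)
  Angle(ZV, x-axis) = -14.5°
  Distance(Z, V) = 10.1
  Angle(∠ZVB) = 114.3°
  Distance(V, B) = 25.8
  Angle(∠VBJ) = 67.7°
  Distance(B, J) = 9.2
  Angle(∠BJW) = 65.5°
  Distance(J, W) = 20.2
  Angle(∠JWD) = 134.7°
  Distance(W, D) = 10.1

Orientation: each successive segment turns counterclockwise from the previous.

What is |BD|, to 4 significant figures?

23.52

Z is at the origin; ZV runs at -14.5° with length 10.1, so V = (9.778, -2.529). ∠ZVB = 114.3° gives VB at 51.20° from the x-axis; with |VB| = 25.8, B = (25.94, 17.58). ∠VBJ = 67.7° gives BJ at 163.5° from the x-axis; with |BJ| = 9.2, J = (17.12, 20.19). ∠BJW = 65.5° gives JW at -82.00° from the x-axis; with |JW| = 20.2, W = (19.93, 0.1876). ∠JWD = 134.7° gives WD at -36.70° from the x-axis; with |WD| = 10.1, D = (28.03, -5.848). Then |BD| = |D − B| = 23.52.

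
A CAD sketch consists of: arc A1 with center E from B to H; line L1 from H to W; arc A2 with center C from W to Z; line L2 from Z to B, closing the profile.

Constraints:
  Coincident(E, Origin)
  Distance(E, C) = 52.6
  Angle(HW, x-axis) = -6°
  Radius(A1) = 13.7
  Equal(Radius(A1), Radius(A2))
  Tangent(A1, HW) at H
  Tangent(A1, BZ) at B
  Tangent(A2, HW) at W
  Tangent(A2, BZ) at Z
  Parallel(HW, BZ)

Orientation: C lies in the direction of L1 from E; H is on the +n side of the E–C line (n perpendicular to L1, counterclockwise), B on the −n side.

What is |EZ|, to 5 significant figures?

54.355

The slot axis is L1's direction at -6.0°, so u = (cos -6.0°, sin -6.0°) = (0.99452, -0.10453) and n = (−sin -6.0°, cos -6.0°) = (0.10453, 0.99452). E is at the origin and C lies 52.6 along u from E, so C = 52.6·u = (52.312, -5.4982). Tangency of A1 to both parallel lines with radius 13.7 puts H and B at E ± 13.7·n: H = (1.4320, 13.625), B = (-1.4320, -13.625). Equal radii place W and Z the same way about C: W = C + 13.7·n = (53.744, 8.1268), Z = C − 13.7·n = (50.880, -19.123). Then |EZ| = |Z − E| = 54.355.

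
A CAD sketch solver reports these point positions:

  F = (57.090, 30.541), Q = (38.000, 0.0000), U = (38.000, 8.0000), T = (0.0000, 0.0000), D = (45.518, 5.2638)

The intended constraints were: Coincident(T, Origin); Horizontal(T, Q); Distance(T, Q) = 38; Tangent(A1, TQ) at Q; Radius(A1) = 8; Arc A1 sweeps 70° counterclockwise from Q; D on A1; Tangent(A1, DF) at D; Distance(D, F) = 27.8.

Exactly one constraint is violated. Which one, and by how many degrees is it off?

Tangent(A1, DF) at D — off by 4.60°.

T = (0.00, 0.00) ✓; T.y = 0.00, Q.y = 0.00 ✓; |TQ| = 38.00 ✓; ∠(UQ, QT) = 90.00° ✓; |UQ| = 8.000 ✓; bearing(U→D) − bearing(U→Q) = 70.00° ✓; |UD| = 8.000 ✓; ∠(UD, DF) = 94.60° ✗; |DF| = 27.80 ✓.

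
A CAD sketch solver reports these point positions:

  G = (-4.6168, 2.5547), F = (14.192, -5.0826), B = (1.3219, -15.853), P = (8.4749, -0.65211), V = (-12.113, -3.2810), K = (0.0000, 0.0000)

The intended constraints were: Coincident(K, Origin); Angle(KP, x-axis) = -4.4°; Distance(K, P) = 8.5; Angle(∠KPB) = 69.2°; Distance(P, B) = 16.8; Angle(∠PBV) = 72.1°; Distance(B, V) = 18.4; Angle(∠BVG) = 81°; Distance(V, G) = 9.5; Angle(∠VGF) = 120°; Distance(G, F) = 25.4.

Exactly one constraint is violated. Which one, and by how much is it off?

Distance(G, F) = 25.4 — off by 5.10.

K = (0.00, 0.00) ✓; KP at -4.400° ✓; |KP| = 8.500 ✓; ∠KPB = 69.20° ✓; |PB| = 16.80 ✓; ∠PBV = 72.10° ✓; |BV| = 18.40 ✓; ∠BVG = 81.00° ✓; |VG| = 9.500 ✓; ∠VGF = 120.0° ✓; |GF| = 20.30 ✗.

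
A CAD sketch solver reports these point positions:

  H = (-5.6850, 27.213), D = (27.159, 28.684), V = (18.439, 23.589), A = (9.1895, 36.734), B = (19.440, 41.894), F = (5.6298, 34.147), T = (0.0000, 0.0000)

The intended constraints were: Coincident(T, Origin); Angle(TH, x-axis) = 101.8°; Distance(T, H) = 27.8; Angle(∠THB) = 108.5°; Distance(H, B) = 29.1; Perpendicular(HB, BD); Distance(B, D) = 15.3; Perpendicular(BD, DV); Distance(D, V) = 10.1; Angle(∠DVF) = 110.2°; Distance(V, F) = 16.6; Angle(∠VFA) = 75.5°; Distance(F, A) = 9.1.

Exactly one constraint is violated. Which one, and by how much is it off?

Distance(F, A) = 9.1 — off by 4.70.

T = (0.00, 0.00) ✓; TH at 101.8° ✓; |TH| = 27.80 ✓; ∠THB = 108.5° ✓; |HB| = 29.10 ✓; ∠(HB, BD) = 90.00° ✓; |BD| = 15.30 ✓; ∠(BD, DV) = 90.00° ✓; |DV| = 10.10 ✓; ∠DVF = 110.2° ✓; |VF| = 16.60 ✓; ∠VFA = 75.50° ✓; |FA| = 4.400 ✗.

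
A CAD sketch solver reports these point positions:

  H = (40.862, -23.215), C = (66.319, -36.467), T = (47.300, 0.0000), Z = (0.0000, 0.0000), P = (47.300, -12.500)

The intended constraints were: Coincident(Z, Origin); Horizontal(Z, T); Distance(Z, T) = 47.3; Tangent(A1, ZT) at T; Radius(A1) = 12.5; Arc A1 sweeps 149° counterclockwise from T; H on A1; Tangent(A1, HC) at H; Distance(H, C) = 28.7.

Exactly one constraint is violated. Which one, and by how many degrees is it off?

Tangent(A1, HC) at H — off by 3.50°.

Z = (0.00, 0.00) ✓; Z.y = 0.00, T.y = 0.00 ✓; |ZT| = 47.30 ✓; ∠(PT, TZ) = 90.00° ✓; |PT| = 12.50 ✓; bearing(P→H) − bearing(P→T) = 149.0° ✓; |PH| = 12.50 ✓; ∠(PH, HC) = 86.50° ✗; |HC| = 28.70 ✓.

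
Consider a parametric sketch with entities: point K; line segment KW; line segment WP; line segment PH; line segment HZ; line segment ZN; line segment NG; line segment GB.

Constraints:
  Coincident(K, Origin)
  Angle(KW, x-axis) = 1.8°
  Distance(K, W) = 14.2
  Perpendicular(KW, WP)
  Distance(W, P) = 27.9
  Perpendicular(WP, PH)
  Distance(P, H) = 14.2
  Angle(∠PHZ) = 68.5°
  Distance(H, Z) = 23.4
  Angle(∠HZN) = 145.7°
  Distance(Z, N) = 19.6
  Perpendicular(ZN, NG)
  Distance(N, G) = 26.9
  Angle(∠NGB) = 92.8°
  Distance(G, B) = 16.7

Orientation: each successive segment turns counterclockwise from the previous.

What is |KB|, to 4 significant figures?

38.17

K is at the origin; KW runs at 1.8° with length 14.2, so W = (14.19, 0.4460). KW ⟂ WP, so WP runs at 91.80°; with |WP| = 27.9, P = (13.32, 28.33). WP ⟂ PH, so PH runs at -178.2°; with |PH| = 14.2, H = (-0.8764, 27.89). ∠PHZ = 68.5° gives HZ at -66.70° from the x-axis; with |HZ| = 23.4, Z = (8.379, 6.395). ∠HZN = 145.7° gives ZN at -32.40° from the x-axis; with |ZN| = 19.6, N = (24.93, -4.108). ZN ⟂ NG, so NG runs at 57.60°; with |NG| = 26.9, G = (39.34, 18.60). ∠NGB = 92.8° gives GB at 144.8° from the x-axis; with |GB| = 16.7, B = (25.70, 28.23). Then |KB| = |B − K| = 38.17.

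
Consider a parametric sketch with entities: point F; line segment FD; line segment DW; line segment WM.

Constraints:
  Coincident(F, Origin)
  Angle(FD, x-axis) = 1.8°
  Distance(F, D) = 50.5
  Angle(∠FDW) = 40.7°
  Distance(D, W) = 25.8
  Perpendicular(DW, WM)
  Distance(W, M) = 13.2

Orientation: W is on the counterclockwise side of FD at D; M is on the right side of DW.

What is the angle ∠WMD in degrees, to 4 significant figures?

62.90°

F is at the origin; FD runs at 1.8° with length 50.5, so D = 50.5·(cos 1.8°, sin 1.8°) = (50.48, 1.586). ∠FDW = 40.7°, so DW runs at 1.8° + (180° − 40.7°) = 141.1° from the x-axis; with |DW| = 25.8, W = D + 25.8·(cos 141.1°, sin 141.1°) = (30.40, 17.79). DW is perpendicular to WM; with |WM| = 13.2 on the right of DW, M = W + 13.2·(0.6280, 0.7782) = (38.69, 28.06). Then cos ∠WMD = MW·MD / (|MW||MD|), giving 62.90°.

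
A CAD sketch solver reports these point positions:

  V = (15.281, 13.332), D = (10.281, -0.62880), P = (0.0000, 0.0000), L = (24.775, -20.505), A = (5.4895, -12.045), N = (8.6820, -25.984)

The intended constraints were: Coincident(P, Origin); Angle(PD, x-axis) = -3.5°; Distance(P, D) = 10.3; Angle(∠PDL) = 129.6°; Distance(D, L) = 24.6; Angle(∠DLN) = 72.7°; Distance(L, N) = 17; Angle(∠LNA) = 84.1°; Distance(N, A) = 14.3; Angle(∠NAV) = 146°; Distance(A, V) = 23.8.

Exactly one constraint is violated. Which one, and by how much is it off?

Distance(A, V) = 23.8 — off by 3.40.

P = (0.00, 0.00) ✓; PD at -3.500° ✓; |PD| = 10.30 ✓; ∠PDL = 129.6° ✓; |DL| = 24.60 ✓; ∠DLN = 72.70° ✓; |LN| = 17.00 ✓; ∠LNA = 84.10° ✓; |NA| = 14.30 ✓; ∠NAV = 146.0° ✓; |AV| = 27.20 ✗.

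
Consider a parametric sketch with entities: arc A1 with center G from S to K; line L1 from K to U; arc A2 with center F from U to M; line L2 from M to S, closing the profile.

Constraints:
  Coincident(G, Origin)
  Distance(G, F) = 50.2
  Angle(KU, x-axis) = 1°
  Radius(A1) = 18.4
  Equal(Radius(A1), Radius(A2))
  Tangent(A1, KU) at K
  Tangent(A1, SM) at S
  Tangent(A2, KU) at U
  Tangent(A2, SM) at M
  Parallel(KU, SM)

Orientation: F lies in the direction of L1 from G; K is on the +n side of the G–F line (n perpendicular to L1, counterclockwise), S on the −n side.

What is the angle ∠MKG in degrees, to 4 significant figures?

53.76°

The slot axis is L1's direction at 1.0°, so u = (cos 1.0°, sin 1.0°) = (0.9998, 0.01745) and n = (−sin 1.0°, cos 1.0°) = (-0.01745, 0.9998). G is at the origin and F lies 50.2 along u from G, so F = 50.2·u = (50.19, 0.8761). Tangency of A1 to both parallel lines with radius 18.4 puts K and S at G ± 18.4·n: K = (-0.3211, 18.40), S = (0.3211, -18.40). Equal radii place U and M the same way about F: U = F + 18.4·n = (49.87, 19.27), M = F − 18.4·n = (50.51, -17.52). Then cos ∠MKG = KM·KG / (|KM||KG|), giving 53.76°.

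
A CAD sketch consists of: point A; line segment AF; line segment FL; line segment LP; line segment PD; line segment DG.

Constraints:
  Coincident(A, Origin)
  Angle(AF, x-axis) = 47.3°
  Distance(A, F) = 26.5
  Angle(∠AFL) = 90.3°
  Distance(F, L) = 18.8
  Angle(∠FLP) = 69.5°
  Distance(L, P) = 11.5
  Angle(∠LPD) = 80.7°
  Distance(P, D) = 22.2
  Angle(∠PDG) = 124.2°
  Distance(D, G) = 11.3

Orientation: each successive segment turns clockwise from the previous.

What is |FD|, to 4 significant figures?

4.499

∠FLP = 69.5° gives LP at -152.9° from the x-axis; with |LP| = 11.5, P = (21.62, 1.560). ∠LPD = 80.7° gives PD at 107.8° from the x-axis; with |PD| = 22.2, D = (14.83, 22.70). Then |FD| = |D − F| = 4.499.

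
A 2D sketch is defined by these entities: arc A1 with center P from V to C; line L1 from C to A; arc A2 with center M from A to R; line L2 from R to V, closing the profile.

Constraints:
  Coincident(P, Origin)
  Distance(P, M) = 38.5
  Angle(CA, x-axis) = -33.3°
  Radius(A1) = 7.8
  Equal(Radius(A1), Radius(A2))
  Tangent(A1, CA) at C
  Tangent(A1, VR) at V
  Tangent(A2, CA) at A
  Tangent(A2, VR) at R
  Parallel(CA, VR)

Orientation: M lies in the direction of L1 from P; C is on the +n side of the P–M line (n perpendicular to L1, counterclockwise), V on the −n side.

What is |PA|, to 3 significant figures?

39.3

Tangency of A1 to both parallel lines with radius 7.8 puts C and V at P ± 7.8·n: C = (4.28, 6.52), V = (-4.28, -6.52). Equal radii place A and R the same way about M: A = M + 7.8·n = (36.5, -14.6), R = M − 7.8·n = (27.9, -27.7). Then |PA| = |A − P| = 39.3.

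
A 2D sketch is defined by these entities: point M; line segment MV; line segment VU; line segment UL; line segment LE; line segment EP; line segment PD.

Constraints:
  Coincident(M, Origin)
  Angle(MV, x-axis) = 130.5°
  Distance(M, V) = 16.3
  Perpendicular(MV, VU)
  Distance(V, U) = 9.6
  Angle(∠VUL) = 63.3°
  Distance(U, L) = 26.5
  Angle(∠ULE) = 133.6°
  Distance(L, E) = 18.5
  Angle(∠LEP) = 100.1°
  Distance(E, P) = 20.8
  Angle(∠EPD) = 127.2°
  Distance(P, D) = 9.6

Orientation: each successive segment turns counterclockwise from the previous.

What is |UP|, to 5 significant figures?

40.443

M is at the origin; MV runs at 130.5° with length 16.3, so V = (-10.586, 12.395). MV ⟂ VU, so VU runs at -139.50°; with |VU| = 9.6, U = (-17.886, 6.1599). ∠VUL = 63.3° gives UL at -22.800° from the x-axis; with |UL| = 26.5, L = (6.5435, -4.1092). ∠ULE = 133.6° gives LE at 23.600° from the x-axis; with |LE| = 18.5, E = (23.496, 3.2972). ∠LEP = 100.1° gives EP at 103.50° from the x-axis; with |EP| = 20.8, P = (18.641, 23.523). Then |UP| = |P − U| = 40.443.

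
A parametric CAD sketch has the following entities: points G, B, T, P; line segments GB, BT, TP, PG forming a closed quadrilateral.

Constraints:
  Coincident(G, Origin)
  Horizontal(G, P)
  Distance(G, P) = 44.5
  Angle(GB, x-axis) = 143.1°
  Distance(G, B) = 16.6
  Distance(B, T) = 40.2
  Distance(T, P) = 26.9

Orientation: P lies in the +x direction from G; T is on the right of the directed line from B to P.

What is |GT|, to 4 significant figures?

23.66

Checks: |BT| = 40.20 ✓; |TP| = 26.90 ✓.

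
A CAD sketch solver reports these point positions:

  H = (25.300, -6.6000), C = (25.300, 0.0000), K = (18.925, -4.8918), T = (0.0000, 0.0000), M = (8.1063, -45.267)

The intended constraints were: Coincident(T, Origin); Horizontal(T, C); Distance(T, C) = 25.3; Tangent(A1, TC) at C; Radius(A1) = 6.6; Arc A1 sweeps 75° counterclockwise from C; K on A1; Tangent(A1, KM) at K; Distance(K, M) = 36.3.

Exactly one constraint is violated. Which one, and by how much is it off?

Distance(K, M) = 36.3 — off by 5.50.

T = (0.00, 0.00) ✓; T.y = 0.00, C.y = 0.00 ✓; |TC| = 25.30 ✓; ∠(HC, CT) = 90.00° ✓; |HC| = 6.600 ✓; bearing(H→K) − bearing(H→C) = 75.00° ✓; |HK| = 6.600 ✓; ∠(HK, KM) = 90.00° ✓; |KM| = 41.80 ✗.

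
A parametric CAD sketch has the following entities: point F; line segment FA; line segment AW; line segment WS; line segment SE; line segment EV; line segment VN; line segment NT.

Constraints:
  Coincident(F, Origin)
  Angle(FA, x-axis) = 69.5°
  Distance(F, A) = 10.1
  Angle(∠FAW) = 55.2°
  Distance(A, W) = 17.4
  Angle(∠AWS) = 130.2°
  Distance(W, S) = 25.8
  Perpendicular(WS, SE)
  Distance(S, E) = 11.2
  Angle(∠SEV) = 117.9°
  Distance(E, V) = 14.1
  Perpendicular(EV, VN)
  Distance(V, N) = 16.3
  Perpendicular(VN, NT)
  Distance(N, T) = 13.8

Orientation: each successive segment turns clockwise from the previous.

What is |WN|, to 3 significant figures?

6.64

F is at the origin; FA runs at 69.5° with length 10.1, so A = (3.54, 9.46). ∠FAW = 55.2° gives AW at -55.3° from the x-axis; with |AW| = 17.4, W = (13.4, -4.84). ∠AWS = 130.2° gives WS at -105° from the x-axis; with |WS| = 25.8, S = (6.72, -29.8). The perpendicularity gives SE at right angles to WS, so SE runs at 165°; with |SE| = 11.2, E = (-4.09, -26.8). ∠SEV = 117.9° gives EV at 103° from the x-axis; with |EV| = 14.1, V = (-7.22, -13.1). EV ⟂ VN, so VN runs at 12.8°; with |VN| = 16.3, N = (8.68, -9.48). Then |WN| = |N − W| = 6.64.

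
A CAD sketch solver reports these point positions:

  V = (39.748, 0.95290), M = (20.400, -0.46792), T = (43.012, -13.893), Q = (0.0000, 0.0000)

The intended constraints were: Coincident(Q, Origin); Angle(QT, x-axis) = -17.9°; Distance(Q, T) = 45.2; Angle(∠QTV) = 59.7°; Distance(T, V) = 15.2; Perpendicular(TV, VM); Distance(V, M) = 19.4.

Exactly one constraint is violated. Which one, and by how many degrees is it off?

Perpendicular(TV, VM) — off by 8.20°.

Q = (0.00, 0.00) ✓; QT at -17.90° ✓; |QT| = 45.20 ✓; ∠QTV = 59.70° ✓; |TV| = 15.20 ✓; ∠(TV, VM) = 81.80° ✗; |VM| = 19.40 ✓.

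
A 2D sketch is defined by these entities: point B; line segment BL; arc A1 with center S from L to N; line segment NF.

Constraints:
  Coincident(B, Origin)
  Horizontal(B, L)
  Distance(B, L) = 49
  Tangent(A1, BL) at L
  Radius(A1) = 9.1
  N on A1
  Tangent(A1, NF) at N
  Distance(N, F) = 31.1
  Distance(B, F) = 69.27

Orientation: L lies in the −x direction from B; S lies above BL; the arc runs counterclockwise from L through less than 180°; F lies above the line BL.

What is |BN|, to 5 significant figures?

43.189

B is at the origin; BL is horizontal with |BL| = 49.0 and L on the −x side, so L = (-49.000, 0.0000). The tangent condition forces SL to be normal to BL, so S = L + (0, 9.1) = (-49.000, 9.1000). Since SN ⟂ NF (tangency), |SF| = √(9.1² + 31.1²) = 32.404 regardless of where N sits on A1. So F lies on both circle(B, 69.27) and circle(S, 32.404); the above-BL intersection is F = (-56.028, 40.733). N is the foot of the tangent from F: N = (-41.028, 13.489).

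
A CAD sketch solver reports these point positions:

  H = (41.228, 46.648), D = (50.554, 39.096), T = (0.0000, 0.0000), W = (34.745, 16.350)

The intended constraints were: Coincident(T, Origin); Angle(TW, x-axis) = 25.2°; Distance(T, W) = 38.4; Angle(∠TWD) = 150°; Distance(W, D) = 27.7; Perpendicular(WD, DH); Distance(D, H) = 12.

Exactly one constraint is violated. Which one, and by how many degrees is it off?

Perpendicular(WD, DH) — off by 4.20°.

T = (0.00, 0.00) ✓; TW at 25.20° ✓; |TW| = 38.40 ✓; ∠TWD = 150.0° ✓; |WD| = 27.70 ✓; ∠(WD, DH) = 85.80° ✗; |DH| = 12.00 ✓.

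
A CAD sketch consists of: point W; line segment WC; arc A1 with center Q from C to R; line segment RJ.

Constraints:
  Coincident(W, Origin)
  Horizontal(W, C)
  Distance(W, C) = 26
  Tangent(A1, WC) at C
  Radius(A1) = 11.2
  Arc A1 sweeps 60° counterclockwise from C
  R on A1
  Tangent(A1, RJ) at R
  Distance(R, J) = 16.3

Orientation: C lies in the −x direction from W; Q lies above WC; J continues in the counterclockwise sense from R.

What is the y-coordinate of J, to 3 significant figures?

19.7

On A1, C sits at bearing -90° from Q; a 60° counterclockwise sweep puts R at bearing -30°, so R = Q + 11.2·(cos -30°, sin -30°) = (-16.3, 5.60). Tangency of A1 to RJ means the radius QR is perpendicular to RJ, so RJ runs along (−sin -30°, cos -30°); with |RJ| = 16.3, J = (-8.15, 19.7). So J.y = 19.7.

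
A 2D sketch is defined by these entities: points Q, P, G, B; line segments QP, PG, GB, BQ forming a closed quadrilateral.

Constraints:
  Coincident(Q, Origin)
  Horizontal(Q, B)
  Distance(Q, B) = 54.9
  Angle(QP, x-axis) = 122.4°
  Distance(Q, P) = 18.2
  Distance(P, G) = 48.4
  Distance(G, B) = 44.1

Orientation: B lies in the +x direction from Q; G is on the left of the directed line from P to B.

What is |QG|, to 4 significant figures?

50.44

Q is at the origin; Q and B share the same y with |QB| = 54.9 and B in +x, so B = (54.9, 0). QP runs at 122.4° with |QP| = 18.2, so P = (-9.752, 15.37). G is determined by |PG| = 48.4 and |GB| = 44.1 together: it lies at the intersection of circle(P, 48.4) and circle(B, 44.1). With |PB| = 66.45, the foot of the radical line on PB is 36.22 from P and the perpendicular offset is √(48.4² − 36.22²) = 32.10. Taking the left-of-PB solution: G = (32.91, 38.23).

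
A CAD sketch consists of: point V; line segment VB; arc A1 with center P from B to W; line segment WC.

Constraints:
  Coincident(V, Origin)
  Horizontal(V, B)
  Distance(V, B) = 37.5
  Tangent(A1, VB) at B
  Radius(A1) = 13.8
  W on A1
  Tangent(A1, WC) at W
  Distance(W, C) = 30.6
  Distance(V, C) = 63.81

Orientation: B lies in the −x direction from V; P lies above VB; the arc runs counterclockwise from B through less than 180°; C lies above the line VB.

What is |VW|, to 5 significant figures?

33.850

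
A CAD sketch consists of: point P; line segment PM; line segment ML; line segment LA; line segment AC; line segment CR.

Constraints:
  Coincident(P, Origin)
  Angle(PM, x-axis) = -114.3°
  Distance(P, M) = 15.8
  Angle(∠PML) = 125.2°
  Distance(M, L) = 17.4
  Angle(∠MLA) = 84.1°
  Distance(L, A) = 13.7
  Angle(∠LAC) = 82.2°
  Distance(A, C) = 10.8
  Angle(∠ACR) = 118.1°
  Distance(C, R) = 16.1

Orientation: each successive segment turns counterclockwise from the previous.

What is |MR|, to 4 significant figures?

4.765

P is at the origin; PM runs at -114.3° with length 15.8, so M = (-6.502, -14.40). ∠PML = 125.2° gives ML at -59.50° from the x-axis; with |ML| = 17.4, L = (2.329, -29.39). ∠MLA = 84.1° gives LA at 36.40° from the x-axis; with |LA| = 13.7, A = (13.36, -21.26). ∠LAC = 82.2° gives AC at 134.2° from the x-axis; with |AC| = 10.8, C = (5.827, -13.52). ∠ACR = 118.1° gives CR at -163.9° from the x-axis; with |CR| = 16.1, R = (-9.642, -17.98). Then |MR| = |R − M| = 4.765.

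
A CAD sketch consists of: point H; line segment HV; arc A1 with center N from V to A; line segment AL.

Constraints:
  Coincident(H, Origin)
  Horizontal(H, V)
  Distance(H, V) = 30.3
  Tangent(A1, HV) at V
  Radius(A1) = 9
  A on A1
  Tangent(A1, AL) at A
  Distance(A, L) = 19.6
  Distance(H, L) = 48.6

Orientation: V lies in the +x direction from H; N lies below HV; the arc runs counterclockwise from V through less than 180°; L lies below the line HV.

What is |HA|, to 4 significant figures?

29.11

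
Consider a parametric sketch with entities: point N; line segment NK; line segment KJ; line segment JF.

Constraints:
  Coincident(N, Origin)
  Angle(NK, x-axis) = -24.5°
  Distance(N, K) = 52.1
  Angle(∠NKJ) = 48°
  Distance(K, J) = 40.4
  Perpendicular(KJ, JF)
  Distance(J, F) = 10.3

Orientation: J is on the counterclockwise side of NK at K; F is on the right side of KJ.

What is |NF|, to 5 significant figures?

49.330

∠NKJ = 48.0°, so KJ runs at -24.5° + (180° − 48.0°) = 107.50° from the x-axis; with |KJ| = 40.4, J = K + 40.4·(cos 107.50°, sin 107.50°) = (35.260, 16.925). KJ ⟂ JF; with |JF| = 10.3 on the right of KJ, F = J + 10.3·(0.95372, 0.30071) = (45.084, 20.022). Then |NF| = |F − N| = 49.330.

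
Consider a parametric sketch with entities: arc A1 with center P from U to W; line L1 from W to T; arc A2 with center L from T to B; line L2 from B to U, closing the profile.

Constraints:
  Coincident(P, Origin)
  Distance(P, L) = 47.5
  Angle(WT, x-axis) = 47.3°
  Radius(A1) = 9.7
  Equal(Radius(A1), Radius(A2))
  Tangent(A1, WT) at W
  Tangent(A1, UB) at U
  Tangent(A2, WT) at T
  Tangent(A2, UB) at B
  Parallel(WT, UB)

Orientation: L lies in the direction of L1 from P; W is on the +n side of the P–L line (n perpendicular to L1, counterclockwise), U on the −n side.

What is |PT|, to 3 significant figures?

48.5

Tangency of A1 to both parallel lines with radius 9.7 puts W and U at P ± 9.7·n: W = (-7.13, 6.58), U = (7.13, -6.58). Equal radii place T and B the same way about L: T = L + 9.7·n = (25.1, 41.5), B = L − 9.7·n = (39.3, 28.3). Then |PT| = |T − P| = 48.5.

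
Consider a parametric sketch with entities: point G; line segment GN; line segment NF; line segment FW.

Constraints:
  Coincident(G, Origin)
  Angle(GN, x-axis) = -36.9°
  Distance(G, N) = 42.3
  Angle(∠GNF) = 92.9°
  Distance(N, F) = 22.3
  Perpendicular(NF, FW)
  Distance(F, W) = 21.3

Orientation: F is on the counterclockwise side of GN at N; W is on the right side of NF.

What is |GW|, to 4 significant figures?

68.08

G is at the origin; GN runs at -36.9° with length 42.3, so N = 42.3·(cos -36.9°, sin -36.9°) = (33.83, -25.40). ∠GNF = 92.9°, so NF runs at -36.9° + (180° − 92.9°) = 50.20° from the x-axis; with |NF| = 22.3, F = N + 22.3·(cos 50.20°, sin 50.20°) = (48.10, -8.265). NF is perpendicular to FW; with |FW| = 21.3 on the right of NF, W = F + 21.3·(0.7683, -0.6401) = (64.47, -21.90). Then |GW| = |W − G| = 68.08.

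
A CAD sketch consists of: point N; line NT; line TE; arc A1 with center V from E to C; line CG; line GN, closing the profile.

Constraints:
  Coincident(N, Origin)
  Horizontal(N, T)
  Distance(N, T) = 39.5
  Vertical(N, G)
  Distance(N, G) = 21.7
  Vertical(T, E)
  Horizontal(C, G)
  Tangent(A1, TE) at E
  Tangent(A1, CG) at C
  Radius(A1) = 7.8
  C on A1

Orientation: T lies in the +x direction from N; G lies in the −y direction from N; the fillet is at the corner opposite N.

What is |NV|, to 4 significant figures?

34.61

NG is vertical with |NG| = 21.7 and G on the −y side, so G = (0.000, -21.70). The virtual corner opposite N is at (39.50, -21.70). The tangent condition forces VE to be normal to TE and tangency of A1 to CG means the radius VC is perpendicular to CG, with radius 7.8, so the center V sits 7.8 in from both sides at V = (31.70, -13.90). Then |NV| = |V − N| = 34.61.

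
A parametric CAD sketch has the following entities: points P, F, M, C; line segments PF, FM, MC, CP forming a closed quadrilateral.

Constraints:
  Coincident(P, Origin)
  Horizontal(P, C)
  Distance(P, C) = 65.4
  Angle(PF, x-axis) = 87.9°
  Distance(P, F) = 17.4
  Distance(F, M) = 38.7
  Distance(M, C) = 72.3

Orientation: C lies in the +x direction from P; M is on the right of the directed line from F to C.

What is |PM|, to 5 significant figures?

21.394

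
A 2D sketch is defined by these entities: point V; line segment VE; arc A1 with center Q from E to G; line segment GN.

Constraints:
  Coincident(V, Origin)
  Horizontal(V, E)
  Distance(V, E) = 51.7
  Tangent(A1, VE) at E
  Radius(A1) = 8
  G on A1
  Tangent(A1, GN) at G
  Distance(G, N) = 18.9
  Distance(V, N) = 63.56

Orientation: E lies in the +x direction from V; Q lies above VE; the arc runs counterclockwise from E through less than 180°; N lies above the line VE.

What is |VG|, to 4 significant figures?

60.31

V is at the origin; VE is horizontal with |VE| = 51.7 and E on the +x side, so E = (51.70, 0.000). Tangency of A1 to VE means the radius QE is perpendicular to VE, so Q = E + (0, 8) = (51.70, 8.000). Since QG ⟂ GN (tangency), |QN| = √(8.0² + 18.9²) = 20.52 regardless of where G sits on A1. So N lies on both circle(V, 63.56) and circle(Q, 20.52); the above-VE intersection is N = (57.17, 27.78). G is the foot of the tangent from N: G = (59.63, 9.043).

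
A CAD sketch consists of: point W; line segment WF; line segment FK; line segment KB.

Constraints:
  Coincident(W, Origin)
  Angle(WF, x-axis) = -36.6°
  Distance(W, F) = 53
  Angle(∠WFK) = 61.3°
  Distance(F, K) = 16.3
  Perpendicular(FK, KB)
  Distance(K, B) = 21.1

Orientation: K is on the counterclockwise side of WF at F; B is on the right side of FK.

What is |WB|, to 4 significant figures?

68.21

∠WFK = 61.3°, so FK runs at -36.6° + (180° − 61.3°) = 82.10° from the x-axis; with |FK| = 16.3, K = F + 16.3·(cos 82.10°, sin 82.10°) = (44.79, -15.45). FK is perpendicular to KB; with |KB| = 21.1 on the right of FK, B = K + 21.1·(0.9905, -0.1374) = (65.69, -18.35). Then |WB| = |B − W| = 68.21.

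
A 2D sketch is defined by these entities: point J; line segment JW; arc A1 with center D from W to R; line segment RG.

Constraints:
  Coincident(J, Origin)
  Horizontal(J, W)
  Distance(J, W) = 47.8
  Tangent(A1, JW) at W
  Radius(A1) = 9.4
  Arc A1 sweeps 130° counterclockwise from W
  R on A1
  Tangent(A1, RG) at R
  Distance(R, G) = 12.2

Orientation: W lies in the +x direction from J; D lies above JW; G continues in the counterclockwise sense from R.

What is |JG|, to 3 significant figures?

53.3

J is at the origin; J and W share the same y with |JW| = 47.8 and W on the +x side, so W = (47.8, 0.00). The tangent condition forces DW to be normal to JW, so D = W + (0, 9.4) = (47.8, 9.40). On A1, W sits at bearing -90° from D; a 130° counterclockwise sweep puts R at bearing 40°, so R = D + 9.4·(cos 40°, sin 40°) = (55.0, 15.4). Since A1 is tangent to RG there, DR ⟂ RG, so RG runs along (−sin 40°, cos 40°); with |RG| = 12.2, G = (47.2, 24.8). Then |JG| = |G − J| = 53.3.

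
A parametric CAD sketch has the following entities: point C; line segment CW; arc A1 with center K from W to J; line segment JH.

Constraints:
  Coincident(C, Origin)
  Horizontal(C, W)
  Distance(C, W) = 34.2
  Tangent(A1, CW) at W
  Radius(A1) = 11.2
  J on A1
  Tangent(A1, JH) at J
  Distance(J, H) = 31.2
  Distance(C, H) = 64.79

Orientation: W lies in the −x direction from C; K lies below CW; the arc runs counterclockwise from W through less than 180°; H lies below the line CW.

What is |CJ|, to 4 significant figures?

46.08

Checks: C.y = 0.00, W.y = 0.00 ✓; |KJ| = 11.20 ✓; ∠(KJ, JH) = 90.00° ✓; |JH| = 31.20 ✓; |CH| = 64.79 ✓.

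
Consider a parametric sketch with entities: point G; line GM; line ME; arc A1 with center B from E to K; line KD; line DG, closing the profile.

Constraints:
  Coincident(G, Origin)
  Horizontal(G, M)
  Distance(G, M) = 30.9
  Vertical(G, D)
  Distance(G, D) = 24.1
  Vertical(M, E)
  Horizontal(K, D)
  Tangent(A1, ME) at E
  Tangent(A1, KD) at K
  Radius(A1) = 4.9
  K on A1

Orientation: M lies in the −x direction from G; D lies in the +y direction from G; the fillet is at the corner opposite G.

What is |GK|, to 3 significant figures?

35.5

The virtual corner opposite G is at (-30.9, 24.1). A1 meets ME tangentially, so BE is at right angles to ME and the tangent condition forces BK to be normal to KD, with radius 4.9, so the center B sits 4.9 in from both sides at B = (-26.0, 19.2). That places the tangent points at E = (-30.9, 19.2) on ME and K = (-26.0, 24.1) on KD. Then |GK| = |K − G| = 35.5.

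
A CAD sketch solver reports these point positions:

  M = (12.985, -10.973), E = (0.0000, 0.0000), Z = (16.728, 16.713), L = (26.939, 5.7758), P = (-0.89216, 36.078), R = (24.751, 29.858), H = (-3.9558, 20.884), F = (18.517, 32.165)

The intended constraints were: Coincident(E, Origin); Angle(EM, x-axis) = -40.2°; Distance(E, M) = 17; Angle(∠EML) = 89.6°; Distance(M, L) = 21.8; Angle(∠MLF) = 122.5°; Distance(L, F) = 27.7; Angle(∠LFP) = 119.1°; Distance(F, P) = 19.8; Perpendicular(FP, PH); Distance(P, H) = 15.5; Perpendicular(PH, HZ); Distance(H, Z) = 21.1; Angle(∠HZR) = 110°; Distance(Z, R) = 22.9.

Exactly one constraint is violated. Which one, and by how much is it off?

Distance(Z, R) = 22.9 — off by 7.50.

E = (0.00, 0.00) ✓; EM at -40.20° ✓; |EM| = 17.00 ✓; ∠EML = 89.60° ✓; |ML| = 21.80 ✓; ∠MLF = 122.5° ✓; |LF| = 27.70 ✓; ∠LFP = 119.1° ✓; |FP| = 19.80 ✓; ∠(FP, PH) = 90.00° ✓; |PH| = 15.50 ✓; ∠(PH, HZ) = 90.00° ✓; |HZ| = 21.10 ✓; ∠HZR = 110.0° ✓; |ZR| = 15.40 ✗.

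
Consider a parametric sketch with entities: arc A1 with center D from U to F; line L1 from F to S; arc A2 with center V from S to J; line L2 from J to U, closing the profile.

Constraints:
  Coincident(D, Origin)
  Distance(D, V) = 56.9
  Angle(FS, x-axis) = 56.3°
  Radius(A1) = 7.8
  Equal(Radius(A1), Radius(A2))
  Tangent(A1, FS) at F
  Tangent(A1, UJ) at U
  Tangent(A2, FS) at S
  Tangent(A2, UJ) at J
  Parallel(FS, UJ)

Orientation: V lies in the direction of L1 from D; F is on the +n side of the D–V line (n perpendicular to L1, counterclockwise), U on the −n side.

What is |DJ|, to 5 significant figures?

57.432

The slot axis is L1's direction at 56.3°, so u = (cos 56.3°, sin 56.3°) = (0.55484, 0.83195) and n = (−sin 56.3°, cos 56.3°) = (-0.83195, 0.55484). D is at the origin and V lies 56.9 along u from D, so V = 56.9·u = (31.571, 47.338). Tangency of A1 to both parallel lines with radius 7.8 puts F and U at D ± 7.8·n: F = (-6.4892, 4.3278), U = (6.4892, -4.3278). Equal radii place S and J the same way about V: S = V + 7.8·n = (25.081, 51.666), J = V − 7.8·n = (38.060, 43.010). Then |DJ| = |J − D| = 57.432.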